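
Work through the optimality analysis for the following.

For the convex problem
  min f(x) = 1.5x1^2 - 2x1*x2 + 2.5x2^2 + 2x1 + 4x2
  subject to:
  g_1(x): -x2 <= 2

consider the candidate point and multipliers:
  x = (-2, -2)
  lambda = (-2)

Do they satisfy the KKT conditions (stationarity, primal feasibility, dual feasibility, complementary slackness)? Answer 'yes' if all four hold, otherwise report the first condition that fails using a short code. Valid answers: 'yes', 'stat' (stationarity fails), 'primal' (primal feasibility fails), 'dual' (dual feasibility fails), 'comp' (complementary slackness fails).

Gradient of f: grad f(x) = Q x + c = (0, -2)
Constraint values g_i(x) = a_i^T x - b_i:
  g_1((-2, -2)) = 0
Stationarity residual: grad f(x) + sum_i lambda_i a_i = (0, 0)
  -> stationarity OK
Primal feasibility (all g_i <= 0): OK
Dual feasibility (all lambda_i >= 0): FAILS
Complementary slackness (lambda_i * g_i(x) = 0 for all i): OK

Verdict: the first failing condition is dual_feasibility -> dual.

dual


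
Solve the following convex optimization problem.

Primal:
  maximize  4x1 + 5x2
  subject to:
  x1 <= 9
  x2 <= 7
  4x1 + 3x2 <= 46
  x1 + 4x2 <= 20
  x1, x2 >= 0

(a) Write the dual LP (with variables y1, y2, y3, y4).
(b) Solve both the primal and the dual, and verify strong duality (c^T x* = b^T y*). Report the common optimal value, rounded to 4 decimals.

The standard primal-dual pair for 'max c^T x s.t. A x <= b, x >= 0' is:
  Dual:  min b^T y  s.t.  A^T y >= c,  y >= 0.

So the dual LP is:
  minimize  9y1 + 7y2 + 46y3 + 20y4
  subject to:
    y1 + 4y3 + y4 >= 4
    y2 + 3y3 + 4y4 >= 5
    y1, y2, y3, y4 >= 0

Solving the primal: x* = (9, 2.75).
  primal value c^T x* = 49.75.
Solving the dual: y* = (2.75, 0, 0, 1.25).
  dual value b^T y* = 49.75.
Strong duality: c^T x* = b^T y*. Confirmed.

49.75


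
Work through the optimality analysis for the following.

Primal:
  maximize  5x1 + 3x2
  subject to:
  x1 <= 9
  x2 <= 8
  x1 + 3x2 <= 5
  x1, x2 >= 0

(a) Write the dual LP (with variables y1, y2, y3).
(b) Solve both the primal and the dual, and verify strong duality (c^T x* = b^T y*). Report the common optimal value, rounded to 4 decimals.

The standard primal-dual pair for 'max c^T x s.t. A x <= b, x >= 0' is:
  Dual:  min b^T y  s.t.  A^T y >= c,  y >= 0.

So the dual LP is:
  minimize  9y1 + 8y2 + 5y3
  subject to:
    y1 + y3 >= 5
    y2 + 3y3 >= 3
    y1, y2, y3 >= 0

Solving the primal: x* = (5, 0).
  primal value c^T x* = 25.
Solving the dual: y* = (0, 0, 5).
  dual value b^T y* = 25.
Strong duality: c^T x* = b^T y*. Confirmed.

25


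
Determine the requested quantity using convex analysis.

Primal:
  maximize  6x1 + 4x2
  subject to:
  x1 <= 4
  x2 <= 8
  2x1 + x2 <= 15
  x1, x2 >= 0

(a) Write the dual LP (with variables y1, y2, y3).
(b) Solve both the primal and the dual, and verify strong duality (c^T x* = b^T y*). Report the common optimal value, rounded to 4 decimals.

The standard primal-dual pair for 'max c^T x s.t. A x <= b, x >= 0' is:
  Dual:  min b^T y  s.t.  A^T y >= c,  y >= 0.

So the dual LP is:
  minimize  4y1 + 8y2 + 15y3
  subject to:
    y1 + 2y3 >= 6
    y2 + y3 >= 4
    y1, y2, y3 >= 0

Solving the primal: x* = (3.5, 8).
  primal value c^T x* = 53.
Solving the dual: y* = (0, 1, 3).
  dual value b^T y* = 53.
Strong duality: c^T x* = b^T y*. Confirmed.

53


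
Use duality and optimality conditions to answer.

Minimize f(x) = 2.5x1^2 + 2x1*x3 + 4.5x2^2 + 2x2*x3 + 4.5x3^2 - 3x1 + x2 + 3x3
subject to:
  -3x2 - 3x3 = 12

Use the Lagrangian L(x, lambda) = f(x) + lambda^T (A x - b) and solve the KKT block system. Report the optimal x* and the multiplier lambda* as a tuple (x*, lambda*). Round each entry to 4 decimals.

Form the Lagrangian:
  L(x, lambda) = (1/2) x^T Q x + c^T x + lambda^T (A x - b)
Stationarity (grad_x L = 0): Q x + c + A^T lambda = 0.
Primal feasibility: A x = b.

This gives the KKT block system:
  [ Q   A^T ] [ x     ]   [-c ]
  [ A    0  ] [ lambda ] = [ b ]

Solving the linear system:
  x*      = (1.5455, -1.6364, -2.3636)
  lambda* = (-6.1515)
  f(x*)   = 30.2273

x* = (1.5455, -1.6364, -2.3636), lambda* = (-6.1515)


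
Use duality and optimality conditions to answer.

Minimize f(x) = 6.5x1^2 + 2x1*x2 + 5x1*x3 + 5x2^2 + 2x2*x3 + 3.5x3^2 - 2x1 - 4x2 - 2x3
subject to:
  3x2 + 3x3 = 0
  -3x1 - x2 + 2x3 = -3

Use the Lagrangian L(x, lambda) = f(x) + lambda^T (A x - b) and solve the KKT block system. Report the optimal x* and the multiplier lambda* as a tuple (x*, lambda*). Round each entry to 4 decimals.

Form the Lagrangian:
  L(x, lambda) = (1/2) x^T Q x + c^T x + lambda^T (A x - b)
Stationarity (grad_x L = 0): Q x + c + A^T lambda = 0.
Primal feasibility: A x = b.

This gives the KKT block system:
  [ Q   A^T ] [ x     ]   [-c ]
  [ A    0  ] [ lambda ] = [ b ]

Solving the linear system:
  x*      = (0.5, 0.5, -0.5)
  lambda* = (0, 1)
  f(x*)   = 0.5

x* = (0.5, 0.5, -0.5), lambda* = (0, 1)


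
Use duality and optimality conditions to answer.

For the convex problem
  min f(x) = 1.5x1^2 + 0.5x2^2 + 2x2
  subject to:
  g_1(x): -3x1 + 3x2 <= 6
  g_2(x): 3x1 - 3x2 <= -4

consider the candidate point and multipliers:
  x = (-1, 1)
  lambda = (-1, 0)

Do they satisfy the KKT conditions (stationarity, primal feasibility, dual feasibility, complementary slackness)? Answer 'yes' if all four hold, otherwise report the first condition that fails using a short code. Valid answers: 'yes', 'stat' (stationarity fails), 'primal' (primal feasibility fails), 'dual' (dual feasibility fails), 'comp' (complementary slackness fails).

Gradient of f: grad f(x) = Q x + c = (-3, 3)
Constraint values g_i(x) = a_i^T x - b_i:
  g_1((-1, 1)) = 0
  g_2((-1, 1)) = -2
Stationarity residual: grad f(x) + sum_i lambda_i a_i = (0, 0)
  -> stationarity OK
Primal feasibility (all g_i <= 0): OK
Dual feasibility (all lambda_i >= 0): FAILS
Complementary slackness (lambda_i * g_i(x) = 0 for all i): OK

Verdict: the first failing condition is dual_feasibility -> dual.

dual


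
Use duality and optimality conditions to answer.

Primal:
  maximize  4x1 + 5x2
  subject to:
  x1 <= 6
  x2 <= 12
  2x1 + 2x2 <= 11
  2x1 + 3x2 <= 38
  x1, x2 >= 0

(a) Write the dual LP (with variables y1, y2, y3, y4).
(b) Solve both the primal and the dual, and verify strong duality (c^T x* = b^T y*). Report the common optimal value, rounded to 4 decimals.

The standard primal-dual pair for 'max c^T x s.t. A x <= b, x >= 0' is:
  Dual:  min b^T y  s.t.  A^T y >= c,  y >= 0.

So the dual LP is:
  minimize  6y1 + 12y2 + 11y3 + 38y4
  subject to:
    y1 + 2y3 + 2y4 >= 4
    y2 + 2y3 + 3y4 >= 5
    y1, y2, y3, y4 >= 0

Solving the primal: x* = (0, 5.5).
  primal value c^T x* = 27.5.
Solving the dual: y* = (0, 0, 2.5, 0).
  dual value b^T y* = 27.5.
Strong duality: c^T x* = b^T y*. Confirmed.

27.5


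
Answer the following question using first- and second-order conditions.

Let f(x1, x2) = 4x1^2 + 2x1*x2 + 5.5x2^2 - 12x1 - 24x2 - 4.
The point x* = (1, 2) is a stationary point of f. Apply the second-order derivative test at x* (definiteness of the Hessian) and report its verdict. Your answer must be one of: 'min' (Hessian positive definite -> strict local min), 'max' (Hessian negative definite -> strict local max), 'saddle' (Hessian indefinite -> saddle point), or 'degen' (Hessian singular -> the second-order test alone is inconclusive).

Compute the Hessian H = grad^2 f:
  H = [[8, 2], [2, 11]]
Verify stationarity: grad f(x*) = H x* + g = (0, 0).
Eigenvalues of H: 7, 12.
Both eigenvalues > 0, so H is positive definite -> x* is a strict local min.

min


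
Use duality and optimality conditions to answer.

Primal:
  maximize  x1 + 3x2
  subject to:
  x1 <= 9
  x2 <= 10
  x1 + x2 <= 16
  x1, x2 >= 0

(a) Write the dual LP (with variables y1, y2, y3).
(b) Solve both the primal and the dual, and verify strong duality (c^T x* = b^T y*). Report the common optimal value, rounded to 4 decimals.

The standard primal-dual pair for 'max c^T x s.t. A x <= b, x >= 0' is:
  Dual:  min b^T y  s.t.  A^T y >= c,  y >= 0.

So the dual LP is:
  minimize  9y1 + 10y2 + 16y3
  subject to:
    y1 + y3 >= 1
    y2 + y3 >= 3
    y1, y2, y3 >= 0

Solving the primal: x* = (6, 10).
  primal value c^T x* = 36.
Solving the dual: y* = (0, 2, 1).
  dual value b^T y* = 36.
Strong duality: c^T x* = b^T y*. Confirmed.

36


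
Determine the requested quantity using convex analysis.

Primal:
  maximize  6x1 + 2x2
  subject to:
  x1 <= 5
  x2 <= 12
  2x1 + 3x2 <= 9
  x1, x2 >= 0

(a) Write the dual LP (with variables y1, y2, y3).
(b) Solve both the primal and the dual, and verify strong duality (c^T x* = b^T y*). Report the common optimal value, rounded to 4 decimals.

The standard primal-dual pair for 'max c^T x s.t. A x <= b, x >= 0' is:
  Dual:  min b^T y  s.t.  A^T y >= c,  y >= 0.

So the dual LP is:
  minimize  5y1 + 12y2 + 9y3
  subject to:
    y1 + 2y3 >= 6
    y2 + 3y3 >= 2
    y1, y2, y3 >= 0

Solving the primal: x* = (4.5, 0).
  primal value c^T x* = 27.
Solving the dual: y* = (0, 0, 3).
  dual value b^T y* = 27.
Strong duality: c^T x* = b^T y*. Confirmed.

27


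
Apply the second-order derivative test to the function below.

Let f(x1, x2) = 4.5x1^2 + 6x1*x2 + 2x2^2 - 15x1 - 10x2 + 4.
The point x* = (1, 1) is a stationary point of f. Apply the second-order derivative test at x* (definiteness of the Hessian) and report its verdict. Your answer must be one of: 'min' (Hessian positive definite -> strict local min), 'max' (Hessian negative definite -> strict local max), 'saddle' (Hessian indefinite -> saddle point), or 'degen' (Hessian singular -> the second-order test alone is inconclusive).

Compute the Hessian H = grad^2 f:
  H = [[9, 6], [6, 4]]
Verify stationarity: grad f(x*) = H x* + g = (0, 0).
Eigenvalues of H: 0, 13.
H has a zero eigenvalue (singular; positive semidefinite but not definite), so H is neither positive definite, negative definite, nor indefinite. The second-order test alone is inconclusive -> degen.
(Indeed, f is constant along the null direction of H through x*, so x* is not a strict local extremum.)

degen


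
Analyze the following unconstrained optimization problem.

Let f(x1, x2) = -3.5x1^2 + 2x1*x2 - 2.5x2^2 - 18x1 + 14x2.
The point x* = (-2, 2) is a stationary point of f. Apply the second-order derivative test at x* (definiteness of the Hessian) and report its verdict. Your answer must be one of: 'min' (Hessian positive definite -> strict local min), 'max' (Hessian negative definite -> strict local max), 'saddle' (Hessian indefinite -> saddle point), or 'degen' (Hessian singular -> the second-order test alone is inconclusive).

Compute the Hessian H = grad^2 f:
  H = [[-7, 2], [2, -5]]
Verify stationarity: grad f(x*) = H x* + g = (0, 0).
Eigenvalues of H: -8.2361, -3.7639.
Both eigenvalues < 0, so H is negative definite -> x* is a strict local max.

max


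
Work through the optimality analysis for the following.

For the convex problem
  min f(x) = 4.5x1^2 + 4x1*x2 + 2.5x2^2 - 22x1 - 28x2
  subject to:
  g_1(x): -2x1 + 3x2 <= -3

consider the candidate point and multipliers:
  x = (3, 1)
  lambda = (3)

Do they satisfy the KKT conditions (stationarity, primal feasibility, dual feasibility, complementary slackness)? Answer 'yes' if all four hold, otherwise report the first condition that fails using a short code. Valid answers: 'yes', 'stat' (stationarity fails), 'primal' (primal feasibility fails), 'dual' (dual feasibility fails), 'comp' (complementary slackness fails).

Gradient of f: grad f(x) = Q x + c = (9, -11)
Constraint values g_i(x) = a_i^T x - b_i:
  g_1((3, 1)) = 0
Stationarity residual: grad f(x) + sum_i lambda_i a_i = (3, -2)
  -> stationarity FAILS
Primal feasibility (all g_i <= 0): OK
Dual feasibility (all lambda_i >= 0): OK
Complementary slackness (lambda_i * g_i(x) = 0 for all i): OK

Verdict: the first failing condition is stationarity -> stat.

stat


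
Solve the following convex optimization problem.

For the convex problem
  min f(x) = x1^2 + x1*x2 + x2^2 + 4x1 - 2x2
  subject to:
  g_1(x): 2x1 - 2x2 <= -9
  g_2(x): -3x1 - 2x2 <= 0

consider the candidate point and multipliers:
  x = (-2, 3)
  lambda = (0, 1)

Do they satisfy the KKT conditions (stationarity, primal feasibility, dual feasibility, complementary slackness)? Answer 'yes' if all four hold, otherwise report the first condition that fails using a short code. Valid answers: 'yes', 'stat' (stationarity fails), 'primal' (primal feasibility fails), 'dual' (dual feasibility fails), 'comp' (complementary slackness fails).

Gradient of f: grad f(x) = Q x + c = (3, 2)
Constraint values g_i(x) = a_i^T x - b_i:
  g_1((-2, 3)) = -1
  g_2((-2, 3)) = 0
Stationarity residual: grad f(x) + sum_i lambda_i a_i = (0, 0)
  -> stationarity OK
Primal feasibility (all g_i <= 0): OK
Dual feasibility (all lambda_i >= 0): OK
Complementary slackness (lambda_i * g_i(x) = 0 for all i): OK

Verdict: yes, KKT holds.

yes


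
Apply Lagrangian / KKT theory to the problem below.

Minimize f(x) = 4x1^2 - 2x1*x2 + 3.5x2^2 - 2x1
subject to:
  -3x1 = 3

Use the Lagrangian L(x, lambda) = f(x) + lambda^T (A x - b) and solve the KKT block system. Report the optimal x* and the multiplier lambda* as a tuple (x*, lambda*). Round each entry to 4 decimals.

Form the Lagrangian:
  L(x, lambda) = (1/2) x^T Q x + c^T x + lambda^T (A x - b)
Stationarity (grad_x L = 0): Q x + c + A^T lambda = 0.
Primal feasibility: A x = b.

This gives the KKT block system:
  [ Q   A^T ] [ x     ]   [-c ]
  [ A    0  ] [ lambda ] = [ b ]

Solving the linear system:
  x*      = (-1, -0.2857)
  lambda* = (-3.1429)
  f(x*)   = 5.7143

x* = (-1, -0.2857), lambda* = (-3.1429)


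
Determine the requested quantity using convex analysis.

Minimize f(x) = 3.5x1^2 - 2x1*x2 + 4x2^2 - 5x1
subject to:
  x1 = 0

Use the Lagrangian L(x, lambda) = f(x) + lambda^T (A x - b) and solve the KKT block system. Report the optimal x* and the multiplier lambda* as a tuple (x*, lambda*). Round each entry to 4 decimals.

Form the Lagrangian:
  L(x, lambda) = (1/2) x^T Q x + c^T x + lambda^T (A x - b)
Stationarity (grad_x L = 0): Q x + c + A^T lambda = 0.
Primal feasibility: A x = b.

This gives the KKT block system:
  [ Q   A^T ] [ x     ]   [-c ]
  [ A    0  ] [ lambda ] = [ b ]

Solving the linear system:
  x*      = (0, 0)
  lambda* = (5)
  f(x*)   = 0

x* = (0, 0), lambda* = (5)


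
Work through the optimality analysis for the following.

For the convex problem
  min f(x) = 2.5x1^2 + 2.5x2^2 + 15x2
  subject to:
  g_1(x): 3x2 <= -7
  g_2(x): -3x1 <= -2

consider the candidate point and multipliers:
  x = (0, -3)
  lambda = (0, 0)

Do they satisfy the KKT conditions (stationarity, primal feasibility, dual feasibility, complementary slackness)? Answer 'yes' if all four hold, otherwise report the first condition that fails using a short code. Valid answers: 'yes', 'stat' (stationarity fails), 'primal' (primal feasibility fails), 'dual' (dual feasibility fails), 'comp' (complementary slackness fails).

Gradient of f: grad f(x) = Q x + c = (0, 0)
Constraint values g_i(x) = a_i^T x - b_i:
  g_1((0, -3)) = -2
  g_2((0, -3)) = 2
Stationarity residual: grad f(x) + sum_i lambda_i a_i = (0, 0)
  -> stationarity OK
Primal feasibility (all g_i <= 0): FAILS
Dual feasibility (all lambda_i >= 0): OK
Complementary slackness (lambda_i * g_i(x) = 0 for all i): OK

Verdict: the first failing condition is primal_feasibility -> primal.

primal


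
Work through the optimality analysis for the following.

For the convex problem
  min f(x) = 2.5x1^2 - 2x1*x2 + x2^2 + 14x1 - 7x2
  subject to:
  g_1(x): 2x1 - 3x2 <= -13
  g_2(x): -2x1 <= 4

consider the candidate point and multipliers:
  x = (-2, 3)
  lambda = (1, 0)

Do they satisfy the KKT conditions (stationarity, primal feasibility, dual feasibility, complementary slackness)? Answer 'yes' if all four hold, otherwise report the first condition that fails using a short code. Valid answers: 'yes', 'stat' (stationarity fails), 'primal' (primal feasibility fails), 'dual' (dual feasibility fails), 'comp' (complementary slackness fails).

Gradient of f: grad f(x) = Q x + c = (-2, 3)
Constraint values g_i(x) = a_i^T x - b_i:
  g_1((-2, 3)) = 0
  g_2((-2, 3)) = 0
Stationarity residual: grad f(x) + sum_i lambda_i a_i = (0, 0)
  -> stationarity OK
Primal feasibility (all g_i <= 0): OK
Dual feasibility (all lambda_i >= 0): OK
Complementary slackness (lambda_i * g_i(x) = 0 for all i): OK

Verdict: yes, KKT holds.

yes


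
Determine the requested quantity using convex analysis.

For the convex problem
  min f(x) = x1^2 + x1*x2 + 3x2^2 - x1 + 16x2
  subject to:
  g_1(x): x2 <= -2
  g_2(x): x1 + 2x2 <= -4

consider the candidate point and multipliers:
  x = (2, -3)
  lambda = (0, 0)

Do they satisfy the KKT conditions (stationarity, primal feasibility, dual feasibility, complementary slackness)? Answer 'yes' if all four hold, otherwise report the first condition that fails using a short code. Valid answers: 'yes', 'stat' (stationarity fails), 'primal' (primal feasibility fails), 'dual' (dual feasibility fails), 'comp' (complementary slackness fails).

Gradient of f: grad f(x) = Q x + c = (0, 0)
Constraint values g_i(x) = a_i^T x - b_i:
  g_1((2, -3)) = -1
  g_2((2, -3)) = 0
Stationarity residual: grad f(x) + sum_i lambda_i a_i = (0, 0)
  -> stationarity OK
Primal feasibility (all g_i <= 0): OK
Dual feasibility (all lambda_i >= 0): OK
Complementary slackness (lambda_i * g_i(x) = 0 for all i): OK

Verdict: yes, KKT holds.

yes


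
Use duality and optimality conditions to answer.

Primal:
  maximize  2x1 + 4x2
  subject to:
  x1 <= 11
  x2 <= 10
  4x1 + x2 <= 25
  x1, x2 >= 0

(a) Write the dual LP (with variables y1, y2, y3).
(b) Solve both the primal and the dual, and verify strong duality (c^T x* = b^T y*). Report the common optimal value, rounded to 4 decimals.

The standard primal-dual pair for 'max c^T x s.t. A x <= b, x >= 0' is:
  Dual:  min b^T y  s.t.  A^T y >= c,  y >= 0.

So the dual LP is:
  minimize  11y1 + 10y2 + 25y3
  subject to:
    y1 + 4y3 >= 2
    y2 + y3 >= 4
    y1, y2, y3 >= 0

Solving the primal: x* = (3.75, 10).
  primal value c^T x* = 47.5.
Solving the dual: y* = (0, 3.5, 0.5).
  dual value b^T y* = 47.5.
Strong duality: c^T x* = b^T y*. Confirmed.

47.5


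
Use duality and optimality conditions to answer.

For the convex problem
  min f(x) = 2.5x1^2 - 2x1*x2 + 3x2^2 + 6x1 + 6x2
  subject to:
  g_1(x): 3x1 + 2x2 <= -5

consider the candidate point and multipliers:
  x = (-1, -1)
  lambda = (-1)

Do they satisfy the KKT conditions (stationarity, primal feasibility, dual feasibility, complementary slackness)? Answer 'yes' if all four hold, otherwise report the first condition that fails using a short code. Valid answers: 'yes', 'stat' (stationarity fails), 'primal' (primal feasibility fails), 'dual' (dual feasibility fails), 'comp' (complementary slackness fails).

Gradient of f: grad f(x) = Q x + c = (3, 2)
Constraint values g_i(x) = a_i^T x - b_i:
  g_1((-1, -1)) = 0
Stationarity residual: grad f(x) + sum_i lambda_i a_i = (0, 0)
  -> stationarity OK
Primal feasibility (all g_i <= 0): OK
Dual feasibility (all lambda_i >= 0): FAILS
Complementary slackness (lambda_i * g_i(x) = 0 for all i): OK

Verdict: the first failing condition is dual_feasibility -> dual.

dual


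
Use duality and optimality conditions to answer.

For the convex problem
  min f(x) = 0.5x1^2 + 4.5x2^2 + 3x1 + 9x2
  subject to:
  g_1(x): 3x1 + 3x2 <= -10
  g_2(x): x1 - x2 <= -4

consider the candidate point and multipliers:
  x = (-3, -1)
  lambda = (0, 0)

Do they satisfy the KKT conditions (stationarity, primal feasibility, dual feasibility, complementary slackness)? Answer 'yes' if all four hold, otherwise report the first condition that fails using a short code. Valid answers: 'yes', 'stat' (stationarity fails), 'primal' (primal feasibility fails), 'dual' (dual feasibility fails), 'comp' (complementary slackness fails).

Gradient of f: grad f(x) = Q x + c = (0, 0)
Constraint values g_i(x) = a_i^T x - b_i:
  g_1((-3, -1)) = -2
  g_2((-3, -1)) = 2
Stationarity residual: grad f(x) + sum_i lambda_i a_i = (0, 0)
  -> stationarity OK
Primal feasibility (all g_i <= 0): FAILS
Dual feasibility (all lambda_i >= 0): OK
Complementary slackness (lambda_i * g_i(x) = 0 for all i): OK

Verdict: the first failing condition is primal_feasibility -> primal.

primal


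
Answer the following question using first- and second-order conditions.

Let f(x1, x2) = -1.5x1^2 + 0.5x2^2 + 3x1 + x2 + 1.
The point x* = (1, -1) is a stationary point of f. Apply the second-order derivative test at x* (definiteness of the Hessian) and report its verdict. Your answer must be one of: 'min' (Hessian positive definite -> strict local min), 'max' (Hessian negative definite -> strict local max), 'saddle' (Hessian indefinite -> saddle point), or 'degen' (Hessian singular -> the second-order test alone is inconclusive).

Compute the Hessian H = grad^2 f:
  H = [[-3, 0], [0, 1]]
Verify stationarity: grad f(x*) = H x* + g = (0, 0).
Eigenvalues of H: -3, 1.
Eigenvalues have mixed signs, so H is indefinite -> x* is a saddle point.

saddle


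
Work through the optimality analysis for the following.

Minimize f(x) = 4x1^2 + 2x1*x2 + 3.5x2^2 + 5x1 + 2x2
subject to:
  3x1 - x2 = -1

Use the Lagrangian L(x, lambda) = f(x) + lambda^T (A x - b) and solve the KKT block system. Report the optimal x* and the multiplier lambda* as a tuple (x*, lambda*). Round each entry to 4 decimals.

Form the Lagrangian:
  L(x, lambda) = (1/2) x^T Q x + c^T x + lambda^T (A x - b)
Stationarity (grad_x L = 0): Q x + c + A^T lambda = 0.
Primal feasibility: A x = b.

This gives the KKT block system:
  [ Q   A^T ] [ x     ]   [-c ]
  [ A    0  ] [ lambda ] = [ b ]

Solving the linear system:
  x*      = (-0.4096, -0.2289)
  lambda* = (-0.4217)
  f(x*)   = -1.4639

x* = (-0.4096, -0.2289), lambda* = (-0.4217)


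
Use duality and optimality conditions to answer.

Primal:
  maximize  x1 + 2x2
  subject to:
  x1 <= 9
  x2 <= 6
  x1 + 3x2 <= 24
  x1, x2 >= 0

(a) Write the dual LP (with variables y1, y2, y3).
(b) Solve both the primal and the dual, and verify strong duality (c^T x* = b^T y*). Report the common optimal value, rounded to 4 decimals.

The standard primal-dual pair for 'max c^T x s.t. A x <= b, x >= 0' is:
  Dual:  min b^T y  s.t.  A^T y >= c,  y >= 0.

So the dual LP is:
  minimize  9y1 + 6y2 + 24y3
  subject to:
    y1 + y3 >= 1
    y2 + 3y3 >= 2
    y1, y2, y3 >= 0

Solving the primal: x* = (9, 5).
  primal value c^T x* = 19.
Solving the dual: y* = (0.3333, 0, 0.6667).
  dual value b^T y* = 19.
Strong duality: c^T x* = b^T y*. Confirmed.

19


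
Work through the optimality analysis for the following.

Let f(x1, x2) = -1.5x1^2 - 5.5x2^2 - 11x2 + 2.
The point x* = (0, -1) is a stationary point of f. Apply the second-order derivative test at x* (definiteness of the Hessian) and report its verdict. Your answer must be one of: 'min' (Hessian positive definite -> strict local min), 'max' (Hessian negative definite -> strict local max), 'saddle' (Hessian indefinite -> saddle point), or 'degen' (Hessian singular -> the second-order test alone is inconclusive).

Compute the Hessian H = grad^2 f:
  H = [[-3, 0], [0, -11]]
Verify stationarity: grad f(x*) = H x* + g = (0, 0).
Eigenvalues of H: -11, -3.
Both eigenvalues < 0, so H is negative definite -> x* is a strict local max.

max


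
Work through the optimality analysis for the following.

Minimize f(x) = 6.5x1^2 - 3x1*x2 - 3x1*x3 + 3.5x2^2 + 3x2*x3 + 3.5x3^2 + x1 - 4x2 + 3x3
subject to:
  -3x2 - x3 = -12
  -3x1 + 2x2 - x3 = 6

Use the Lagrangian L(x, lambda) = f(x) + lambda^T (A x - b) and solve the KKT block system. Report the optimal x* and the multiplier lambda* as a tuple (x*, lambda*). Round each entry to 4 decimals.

Form the Lagrangian:
  L(x, lambda) = (1/2) x^T Q x + c^T x + lambda^T (A x - b)
Stationarity (grad_x L = 0): Q x + c + A^T lambda = 0.
Primal feasibility: A x = b.

This gives the KKT block system:
  [ Q   A^T ] [ x     ]   [-c ]
  [ A    0  ] [ lambda ] = [ b ]

Solving the linear system:
  x*      = (0.9887, 4.1932, -0.5797)
  lambda* = (7.5519, 1.0041)
  f(x*)   = 33.5375

x* = (0.9887, 4.1932, -0.5797), lambda* = (7.5519, 1.0041)


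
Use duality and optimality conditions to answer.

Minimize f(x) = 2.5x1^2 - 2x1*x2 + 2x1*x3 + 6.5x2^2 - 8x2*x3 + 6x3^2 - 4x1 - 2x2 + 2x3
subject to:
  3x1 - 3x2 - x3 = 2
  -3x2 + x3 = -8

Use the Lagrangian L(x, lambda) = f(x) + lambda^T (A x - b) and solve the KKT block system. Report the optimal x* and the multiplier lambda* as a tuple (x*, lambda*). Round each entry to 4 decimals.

Form the Lagrangian:
  L(x, lambda) = (1/2) x^T Q x + c^T x + lambda^T (A x - b)
Stationarity (grad_x L = 0): Q x + c + A^T lambda = 0.
Primal feasibility: A x = b.

This gives the KKT block system:
  [ Q   A^T ] [ x     ]   [-c ]
  [ A    0  ] [ lambda ] = [ b ]

Solving the linear system:
  x*      = (3.2844, 2.6422, -0.0734)
  lambda* = (-2.3303, 11.1193)
  f(x*)   = 37.5229

x* = (3.2844, 2.6422, -0.0734), lambda* = (-2.3303, 11.1193)


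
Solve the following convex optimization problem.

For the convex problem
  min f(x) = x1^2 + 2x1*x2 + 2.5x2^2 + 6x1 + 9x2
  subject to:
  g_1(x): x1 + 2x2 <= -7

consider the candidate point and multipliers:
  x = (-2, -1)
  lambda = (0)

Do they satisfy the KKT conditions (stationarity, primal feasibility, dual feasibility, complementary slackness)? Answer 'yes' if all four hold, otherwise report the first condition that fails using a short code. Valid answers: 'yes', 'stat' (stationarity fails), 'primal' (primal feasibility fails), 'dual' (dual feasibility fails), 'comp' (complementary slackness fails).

Gradient of f: grad f(x) = Q x + c = (0, 0)
Constraint values g_i(x) = a_i^T x - b_i:
  g_1((-2, -1)) = 3
Stationarity residual: grad f(x) + sum_i lambda_i a_i = (0, 0)
  -> stationarity OK
Primal feasibility (all g_i <= 0): FAILS
Dual feasibility (all lambda_i >= 0): OK
Complementary slackness (lambda_i * g_i(x) = 0 for all i): OK

Verdict: the first failing condition is primal_feasibility -> primal.

primal


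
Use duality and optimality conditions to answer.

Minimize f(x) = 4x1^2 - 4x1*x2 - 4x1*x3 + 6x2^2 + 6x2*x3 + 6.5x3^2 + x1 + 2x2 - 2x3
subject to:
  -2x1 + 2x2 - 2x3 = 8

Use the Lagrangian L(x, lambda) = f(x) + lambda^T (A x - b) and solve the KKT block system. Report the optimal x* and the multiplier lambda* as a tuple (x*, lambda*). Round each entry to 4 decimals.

Form the Lagrangian:
  L(x, lambda) = (1/2) x^T Q x + c^T x + lambda^T (A x - b)
Stationarity (grad_x L = 0): Q x + c + A^T lambda = 0.
Primal feasibility: A x = b.

This gives the KKT block system:
  [ Q   A^T ] [ x     ]   [-c ]
  [ A    0  ] [ lambda ] = [ b ]

Solving the linear system:
  x*      = (-1.6715, 0.8343, -1.4942)
  lambda* = (-4.8663)
  f(x*)   = 20.9578

x* = (-1.6715, 0.8343, -1.4942), lambda* = (-4.8663)


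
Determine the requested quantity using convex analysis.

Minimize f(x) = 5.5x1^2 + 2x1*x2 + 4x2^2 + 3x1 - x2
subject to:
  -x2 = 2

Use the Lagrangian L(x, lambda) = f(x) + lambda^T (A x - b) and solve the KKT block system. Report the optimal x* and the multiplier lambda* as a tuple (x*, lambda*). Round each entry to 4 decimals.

Form the Lagrangian:
  L(x, lambda) = (1/2) x^T Q x + c^T x + lambda^T (A x - b)
Stationarity (grad_x L = 0): Q x + c + A^T lambda = 0.
Primal feasibility: A x = b.

This gives the KKT block system:
  [ Q   A^T ] [ x     ]   [-c ]
  [ A    0  ] [ lambda ] = [ b ]

Solving the linear system:
  x*      = (0.0909, -2)
  lambda* = (-16.8182)
  f(x*)   = 17.9545

x* = (0.0909, -2), lambda* = (-16.8182)


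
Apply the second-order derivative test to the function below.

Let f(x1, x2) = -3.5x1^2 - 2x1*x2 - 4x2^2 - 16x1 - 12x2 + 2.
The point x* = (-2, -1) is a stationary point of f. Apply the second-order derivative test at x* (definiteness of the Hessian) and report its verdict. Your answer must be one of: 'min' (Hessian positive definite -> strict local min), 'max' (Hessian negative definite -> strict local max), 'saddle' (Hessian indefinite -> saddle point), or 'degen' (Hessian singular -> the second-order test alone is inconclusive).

Compute the Hessian H = grad^2 f:
  H = [[-7, -2], [-2, -8]]
Verify stationarity: grad f(x*) = H x* + g = (0, 0).
Eigenvalues of H: -9.5616, -5.4384.
Both eigenvalues < 0, so H is negative definite -> x* is a strict local max.

max


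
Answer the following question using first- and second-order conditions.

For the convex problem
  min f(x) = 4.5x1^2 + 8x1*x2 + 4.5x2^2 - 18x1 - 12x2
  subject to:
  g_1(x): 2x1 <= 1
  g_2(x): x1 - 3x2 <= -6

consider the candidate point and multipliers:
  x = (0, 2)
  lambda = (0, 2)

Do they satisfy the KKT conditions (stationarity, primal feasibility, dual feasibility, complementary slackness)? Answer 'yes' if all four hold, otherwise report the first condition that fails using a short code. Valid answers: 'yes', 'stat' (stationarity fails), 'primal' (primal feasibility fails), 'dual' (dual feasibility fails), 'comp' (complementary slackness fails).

Gradient of f: grad f(x) = Q x + c = (-2, 6)
Constraint values g_i(x) = a_i^T x - b_i:
  g_1((0, 2)) = -1
  g_2((0, 2)) = 0
Stationarity residual: grad f(x) + sum_i lambda_i a_i = (0, 0)
  -> stationarity OK
Primal feasibility (all g_i <= 0): OK
Dual feasibility (all lambda_i >= 0): OK
Complementary slackness (lambda_i * g_i(x) = 0 for all i): OK

Verdict: yes, KKT holds.

yes


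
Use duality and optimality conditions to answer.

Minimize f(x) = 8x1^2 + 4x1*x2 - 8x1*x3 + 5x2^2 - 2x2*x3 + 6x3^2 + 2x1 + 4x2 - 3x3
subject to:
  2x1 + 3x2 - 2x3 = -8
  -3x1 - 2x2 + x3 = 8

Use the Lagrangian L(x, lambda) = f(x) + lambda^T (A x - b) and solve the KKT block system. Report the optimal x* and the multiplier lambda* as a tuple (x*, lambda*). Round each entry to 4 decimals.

Form the Lagrangian:
  L(x, lambda) = (1/2) x^T Q x + c^T x + lambda^T (A x - b)
Stationarity (grad_x L = 0): Q x + c + A^T lambda = 0.
Primal feasibility: A x = b.

This gives the KKT block system:
  [ Q   A^T ] [ x     ]   [-c ]
  [ A    0  ] [ lambda ] = [ b ]

Solving the linear system:
  x*      = (-1.5518, -1.7928, -0.241)
  lambda* = (0.5631, -8.982)
  f(x*)   = 33.4043

x* = (-1.5518, -1.7928, -0.241), lambda* = (0.5631, -8.982)


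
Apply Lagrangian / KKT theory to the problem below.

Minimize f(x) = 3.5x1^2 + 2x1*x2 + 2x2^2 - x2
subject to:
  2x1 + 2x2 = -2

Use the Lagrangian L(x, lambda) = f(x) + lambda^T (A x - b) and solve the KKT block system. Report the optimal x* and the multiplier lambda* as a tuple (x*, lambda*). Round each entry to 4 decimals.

Form the Lagrangian:
  L(x, lambda) = (1/2) x^T Q x + c^T x + lambda^T (A x - b)
Stationarity (grad_x L = 0): Q x + c + A^T lambda = 0.
Primal feasibility: A x = b.

This gives the KKT block system:
  [ Q   A^T ] [ x     ]   [-c ]
  [ A    0  ] [ lambda ] = [ b ]

Solving the linear system:
  x*      = (-0.4286, -0.5714)
  lambda* = (2.0714)
  f(x*)   = 2.3571

x* = (-0.4286, -0.5714), lambda* = (2.0714)


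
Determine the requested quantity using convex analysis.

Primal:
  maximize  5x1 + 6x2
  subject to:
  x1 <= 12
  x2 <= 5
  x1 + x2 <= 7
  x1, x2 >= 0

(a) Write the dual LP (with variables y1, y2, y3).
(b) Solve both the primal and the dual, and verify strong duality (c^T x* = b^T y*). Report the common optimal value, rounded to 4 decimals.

The standard primal-dual pair for 'max c^T x s.t. A x <= b, x >= 0' is:
  Dual:  min b^T y  s.t.  A^T y >= c,  y >= 0.

So the dual LP is:
  minimize  12y1 + 5y2 + 7y3
  subject to:
    y1 + y3 >= 5
    y2 + y3 >= 6
    y1, y2, y3 >= 0

Solving the primal: x* = (2, 5).
  primal value c^T x* = 40.
Solving the dual: y* = (0, 1, 5).
  dual value b^T y* = 40.
Strong duality: c^T x* = b^T y*. Confirmed.

40


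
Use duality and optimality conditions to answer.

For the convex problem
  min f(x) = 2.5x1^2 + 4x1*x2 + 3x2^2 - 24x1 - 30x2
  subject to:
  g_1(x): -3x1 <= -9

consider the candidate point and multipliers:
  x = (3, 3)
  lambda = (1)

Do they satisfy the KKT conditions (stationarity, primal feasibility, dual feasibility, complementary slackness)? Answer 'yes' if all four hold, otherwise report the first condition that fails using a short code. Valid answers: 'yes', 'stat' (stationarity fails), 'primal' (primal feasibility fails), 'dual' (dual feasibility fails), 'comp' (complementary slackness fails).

Gradient of f: grad f(x) = Q x + c = (3, 0)
Constraint values g_i(x) = a_i^T x - b_i:
  g_1((3, 3)) = 0
Stationarity residual: grad f(x) + sum_i lambda_i a_i = (0, 0)
  -> stationarity OK
Primal feasibility (all g_i <= 0): OK
Dual feasibility (all lambda_i >= 0): OK
Complementary slackness (lambda_i * g_i(x) = 0 for all i): OK

Verdict: yes, KKT holds.

yes


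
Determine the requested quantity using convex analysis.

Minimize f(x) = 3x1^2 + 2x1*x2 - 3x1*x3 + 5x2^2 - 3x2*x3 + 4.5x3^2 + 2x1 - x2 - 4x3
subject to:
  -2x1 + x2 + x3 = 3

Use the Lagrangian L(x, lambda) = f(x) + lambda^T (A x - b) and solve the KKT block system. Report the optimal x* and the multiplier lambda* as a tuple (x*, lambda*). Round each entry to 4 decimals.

Form the Lagrangian:
  L(x, lambda) = (1/2) x^T Q x + c^T x + lambda^T (A x - b)
Stationarity (grad_x L = 0): Q x + c + A^T lambda = 0.
Primal feasibility: A x = b.

This gives the KKT block system:
  [ Q   A^T ] [ x     ]   [-c ]
  [ A    0  ] [ lambda ] = [ b ]

Solving the linear system:
  x*      = (-0.8946, 0.6401, 0.5707)
  lambda* = (-1.8997)
  f(x*)   = 0.4936

x* = (-0.8946, 0.6401, 0.5707), lambda* = (-1.8997)


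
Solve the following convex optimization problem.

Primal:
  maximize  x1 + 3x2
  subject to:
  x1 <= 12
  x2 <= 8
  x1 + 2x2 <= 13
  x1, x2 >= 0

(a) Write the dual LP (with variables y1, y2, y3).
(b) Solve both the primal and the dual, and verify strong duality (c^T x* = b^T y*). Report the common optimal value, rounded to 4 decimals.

The standard primal-dual pair for 'max c^T x s.t. A x <= b, x >= 0' is:
  Dual:  min b^T y  s.t.  A^T y >= c,  y >= 0.

So the dual LP is:
  minimize  12y1 + 8y2 + 13y3
  subject to:
    y1 + y3 >= 1
    y2 + 2y3 >= 3
    y1, y2, y3 >= 0

Solving the primal: x* = (0, 6.5).
  primal value c^T x* = 19.5.
Solving the dual: y* = (0, 0, 1.5).
  dual value b^T y* = 19.5.
Strong duality: c^T x* = b^T y*. Confirmed.

19.5


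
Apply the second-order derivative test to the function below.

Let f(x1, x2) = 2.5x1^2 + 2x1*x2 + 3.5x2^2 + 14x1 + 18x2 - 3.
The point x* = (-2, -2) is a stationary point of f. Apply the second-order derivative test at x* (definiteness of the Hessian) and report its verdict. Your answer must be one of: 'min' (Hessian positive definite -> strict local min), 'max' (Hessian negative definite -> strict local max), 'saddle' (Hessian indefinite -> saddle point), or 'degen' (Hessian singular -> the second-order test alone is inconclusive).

Compute the Hessian H = grad^2 f:
  H = [[5, 2], [2, 7]]
Verify stationarity: grad f(x*) = H x* + g = (0, 0).
Eigenvalues of H: 3.7639, 8.2361.
Both eigenvalues > 0, so H is positive definite -> x* is a strict local min.

min


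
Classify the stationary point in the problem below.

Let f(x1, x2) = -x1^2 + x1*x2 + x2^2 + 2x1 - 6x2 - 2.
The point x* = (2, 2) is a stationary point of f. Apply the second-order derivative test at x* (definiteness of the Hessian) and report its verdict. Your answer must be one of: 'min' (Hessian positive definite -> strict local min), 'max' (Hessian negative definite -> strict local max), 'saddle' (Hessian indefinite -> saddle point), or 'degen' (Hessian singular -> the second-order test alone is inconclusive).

Compute the Hessian H = grad^2 f:
  H = [[-2, 1], [1, 2]]
Verify stationarity: grad f(x*) = H x* + g = (0, 0).
Eigenvalues of H: -2.2361, 2.2361.
Eigenvalues have mixed signs, so H is indefinite -> x* is a saddle point.

saddle


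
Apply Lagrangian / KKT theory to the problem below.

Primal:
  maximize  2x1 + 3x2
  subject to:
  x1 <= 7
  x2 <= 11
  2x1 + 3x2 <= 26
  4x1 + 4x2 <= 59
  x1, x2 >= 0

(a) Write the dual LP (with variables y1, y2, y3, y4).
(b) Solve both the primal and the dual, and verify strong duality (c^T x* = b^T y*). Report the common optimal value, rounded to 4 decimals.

The standard primal-dual pair for 'max c^T x s.t. A x <= b, x >= 0' is:
  Dual:  min b^T y  s.t.  A^T y >= c,  y >= 0.

So the dual LP is:
  minimize  7y1 + 11y2 + 26y3 + 59y4
  subject to:
    y1 + 2y3 + 4y4 >= 2
    y2 + 3y3 + 4y4 >= 3
    y1, y2, y3, y4 >= 0

Solving the primal: x* = (7, 4).
  primal value c^T x* = 26.
Solving the dual: y* = (0, 0, 1, 0).
  dual value b^T y* = 26.
Strong duality: c^T x* = b^T y*. Confirmed.

26


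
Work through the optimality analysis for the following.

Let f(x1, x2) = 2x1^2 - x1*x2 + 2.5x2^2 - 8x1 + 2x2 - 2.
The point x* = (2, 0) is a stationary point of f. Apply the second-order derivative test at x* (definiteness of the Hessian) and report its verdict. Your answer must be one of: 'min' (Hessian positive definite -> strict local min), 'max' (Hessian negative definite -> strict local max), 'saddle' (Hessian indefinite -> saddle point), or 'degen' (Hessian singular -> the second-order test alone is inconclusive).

Compute the Hessian H = grad^2 f:
  H = [[4, -1], [-1, 5]]
Verify stationarity: grad f(x*) = H x* + g = (0, 0).
Eigenvalues of H: 3.382, 5.618.
Both eigenvalues > 0, so H is positive definite -> x* is a strict local min.

min


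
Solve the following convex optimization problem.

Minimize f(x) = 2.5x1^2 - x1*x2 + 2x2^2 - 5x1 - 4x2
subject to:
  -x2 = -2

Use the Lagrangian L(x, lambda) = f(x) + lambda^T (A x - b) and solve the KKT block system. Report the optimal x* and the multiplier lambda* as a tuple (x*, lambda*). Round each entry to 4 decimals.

Form the Lagrangian:
  L(x, lambda) = (1/2) x^T Q x + c^T x + lambda^T (A x - b)
Stationarity (grad_x L = 0): Q x + c + A^T lambda = 0.
Primal feasibility: A x = b.

This gives the KKT block system:
  [ Q   A^T ] [ x     ]   [-c ]
  [ A    0  ] [ lambda ] = [ b ]

Solving the linear system:
  x*      = (1.4, 2)
  lambda* = (2.6)
  f(x*)   = -4.9

x* = (1.4, 2), lambda* = (2.6)


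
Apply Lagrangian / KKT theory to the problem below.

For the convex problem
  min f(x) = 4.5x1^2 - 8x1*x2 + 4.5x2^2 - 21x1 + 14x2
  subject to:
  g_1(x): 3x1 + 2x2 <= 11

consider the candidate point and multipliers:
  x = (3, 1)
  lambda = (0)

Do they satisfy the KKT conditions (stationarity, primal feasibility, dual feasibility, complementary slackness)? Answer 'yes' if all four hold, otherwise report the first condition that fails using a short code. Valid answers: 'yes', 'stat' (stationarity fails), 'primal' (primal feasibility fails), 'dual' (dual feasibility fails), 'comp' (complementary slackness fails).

Gradient of f: grad f(x) = Q x + c = (-2, -1)
Constraint values g_i(x) = a_i^T x - b_i:
  g_1((3, 1)) = 0
Stationarity residual: grad f(x) + sum_i lambda_i a_i = (-2, -1)
  -> stationarity FAILS
Primal feasibility (all g_i <= 0): OK
Dual feasibility (all lambda_i >= 0): OK
Complementary slackness (lambda_i * g_i(x) = 0 for all i): OK

Verdict: the first failing condition is stationarity -> stat.

stat


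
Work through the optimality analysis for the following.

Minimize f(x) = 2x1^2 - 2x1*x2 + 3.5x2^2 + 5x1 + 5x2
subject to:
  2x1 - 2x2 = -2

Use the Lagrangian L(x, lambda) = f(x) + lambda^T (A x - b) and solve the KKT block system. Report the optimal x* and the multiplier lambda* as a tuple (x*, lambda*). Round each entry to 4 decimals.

Form the Lagrangian:
  L(x, lambda) = (1/2) x^T Q x + c^T x + lambda^T (A x - b)
Stationarity (grad_x L = 0): Q x + c + A^T lambda = 0.
Primal feasibility: A x = b.

This gives the KKT block system:
  [ Q   A^T ] [ x     ]   [-c ]
  [ A    0  ] [ lambda ] = [ b ]

Solving the linear system:
  x*      = (-2.1429, -1.1429)
  lambda* = (0.6429)
  f(x*)   = -7.5714

x* = (-2.1429, -1.1429), lambda* = (0.6429)


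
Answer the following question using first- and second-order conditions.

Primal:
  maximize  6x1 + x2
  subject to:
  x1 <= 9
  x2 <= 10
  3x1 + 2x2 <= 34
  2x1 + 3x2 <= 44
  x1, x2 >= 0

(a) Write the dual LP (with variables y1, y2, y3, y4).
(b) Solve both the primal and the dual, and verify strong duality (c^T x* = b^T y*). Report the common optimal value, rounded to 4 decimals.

The standard primal-dual pair for 'max c^T x s.t. A x <= b, x >= 0' is:
  Dual:  min b^T y  s.t.  A^T y >= c,  y >= 0.

So the dual LP is:
  minimize  9y1 + 10y2 + 34y3 + 44y4
  subject to:
    y1 + 3y3 + 2y4 >= 6
    y2 + 2y3 + 3y4 >= 1
    y1, y2, y3, y4 >= 0

Solving the primal: x* = (9, 3.5).
  primal value c^T x* = 57.5.
Solving the dual: y* = (4.5, 0, 0.5, 0).
  dual value b^T y* = 57.5.
Strong duality: c^T x* = b^T y*. Confirmed.

57.5
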